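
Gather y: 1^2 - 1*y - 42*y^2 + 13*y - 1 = -42*y^2 + 12*y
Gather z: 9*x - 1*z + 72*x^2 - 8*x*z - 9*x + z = 72*x^2 - 8*x*z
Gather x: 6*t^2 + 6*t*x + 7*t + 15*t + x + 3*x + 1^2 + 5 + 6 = 6*t^2 + 22*t + x*(6*t + 4) + 12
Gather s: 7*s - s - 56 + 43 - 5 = 6*s - 18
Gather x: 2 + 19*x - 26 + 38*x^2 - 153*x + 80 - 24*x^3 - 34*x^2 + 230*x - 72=-24*x^3 + 4*x^2 + 96*x - 16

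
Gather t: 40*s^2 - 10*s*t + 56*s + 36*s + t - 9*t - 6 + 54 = 40*s^2 + 92*s + t*(-10*s - 8) + 48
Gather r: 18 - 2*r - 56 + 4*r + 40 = 2*r + 2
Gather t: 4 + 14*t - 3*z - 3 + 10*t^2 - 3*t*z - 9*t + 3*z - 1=10*t^2 + t*(5 - 3*z)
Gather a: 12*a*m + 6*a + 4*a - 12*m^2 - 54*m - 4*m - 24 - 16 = a*(12*m + 10) - 12*m^2 - 58*m - 40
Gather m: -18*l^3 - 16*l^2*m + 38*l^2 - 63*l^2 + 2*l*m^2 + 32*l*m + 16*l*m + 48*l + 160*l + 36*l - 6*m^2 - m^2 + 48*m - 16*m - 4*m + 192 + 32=-18*l^3 - 25*l^2 + 244*l + m^2*(2*l - 7) + m*(-16*l^2 + 48*l + 28) + 224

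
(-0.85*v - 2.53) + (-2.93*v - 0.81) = -3.78*v - 3.34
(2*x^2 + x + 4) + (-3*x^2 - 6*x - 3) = -x^2 - 5*x + 1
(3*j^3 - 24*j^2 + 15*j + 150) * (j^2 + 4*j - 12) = 3*j^5 - 12*j^4 - 117*j^3 + 498*j^2 + 420*j - 1800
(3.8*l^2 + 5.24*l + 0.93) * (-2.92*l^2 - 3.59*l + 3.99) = -11.096*l^4 - 28.9428*l^3 - 6.3652*l^2 + 17.5689*l + 3.7107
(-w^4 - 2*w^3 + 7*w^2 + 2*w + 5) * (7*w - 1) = -7*w^5 - 13*w^4 + 51*w^3 + 7*w^2 + 33*w - 5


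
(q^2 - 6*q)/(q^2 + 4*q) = (q - 6)/(q + 4)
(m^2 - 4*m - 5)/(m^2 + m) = (m - 5)/m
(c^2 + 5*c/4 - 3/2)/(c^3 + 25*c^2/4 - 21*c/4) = (c + 2)/(c*(c + 7))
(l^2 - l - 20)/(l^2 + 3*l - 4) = (l - 5)/(l - 1)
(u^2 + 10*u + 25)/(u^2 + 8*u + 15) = (u + 5)/(u + 3)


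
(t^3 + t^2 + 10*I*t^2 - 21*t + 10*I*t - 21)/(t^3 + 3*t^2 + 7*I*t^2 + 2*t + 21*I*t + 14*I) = (t + 3*I)/(t + 2)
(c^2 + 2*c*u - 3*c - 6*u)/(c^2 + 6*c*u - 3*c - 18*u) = (c + 2*u)/(c + 6*u)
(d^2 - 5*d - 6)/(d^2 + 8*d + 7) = (d - 6)/(d + 7)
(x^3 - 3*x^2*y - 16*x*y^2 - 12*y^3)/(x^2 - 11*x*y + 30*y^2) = (x^2 + 3*x*y + 2*y^2)/(x - 5*y)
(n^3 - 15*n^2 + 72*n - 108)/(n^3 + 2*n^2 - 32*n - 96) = (n^2 - 9*n + 18)/(n^2 + 8*n + 16)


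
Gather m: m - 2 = m - 2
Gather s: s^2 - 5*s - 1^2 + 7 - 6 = s^2 - 5*s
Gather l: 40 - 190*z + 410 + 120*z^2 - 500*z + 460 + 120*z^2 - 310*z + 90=240*z^2 - 1000*z + 1000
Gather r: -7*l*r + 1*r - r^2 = -r^2 + r*(1 - 7*l)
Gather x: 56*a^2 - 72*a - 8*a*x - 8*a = 56*a^2 - 8*a*x - 80*a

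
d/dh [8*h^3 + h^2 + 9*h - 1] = 24*h^2 + 2*h + 9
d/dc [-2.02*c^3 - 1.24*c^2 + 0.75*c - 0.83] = -6.06*c^2 - 2.48*c + 0.75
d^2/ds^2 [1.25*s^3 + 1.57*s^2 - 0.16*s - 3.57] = 7.5*s + 3.14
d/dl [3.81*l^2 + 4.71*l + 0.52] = 7.62*l + 4.71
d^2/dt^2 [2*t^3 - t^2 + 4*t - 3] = 12*t - 2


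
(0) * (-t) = 0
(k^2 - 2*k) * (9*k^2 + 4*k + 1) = 9*k^4 - 14*k^3 - 7*k^2 - 2*k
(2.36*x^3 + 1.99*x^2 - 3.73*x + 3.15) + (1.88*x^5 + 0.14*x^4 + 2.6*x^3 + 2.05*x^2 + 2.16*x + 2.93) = 1.88*x^5 + 0.14*x^4 + 4.96*x^3 + 4.04*x^2 - 1.57*x + 6.08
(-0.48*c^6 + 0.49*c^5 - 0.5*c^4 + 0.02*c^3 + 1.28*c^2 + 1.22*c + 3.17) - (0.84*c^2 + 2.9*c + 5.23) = -0.48*c^6 + 0.49*c^5 - 0.5*c^4 + 0.02*c^3 + 0.44*c^2 - 1.68*c - 2.06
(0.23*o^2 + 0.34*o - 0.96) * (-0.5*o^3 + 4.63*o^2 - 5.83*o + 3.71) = -0.115*o^5 + 0.8949*o^4 + 0.7133*o^3 - 5.5737*o^2 + 6.8582*o - 3.5616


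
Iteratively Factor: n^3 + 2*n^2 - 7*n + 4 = (n - 1)*(n^2 + 3*n - 4) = (n - 1)^2*(n + 4)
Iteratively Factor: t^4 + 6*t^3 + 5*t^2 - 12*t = (t - 1)*(t^3 + 7*t^2 + 12*t) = t*(t - 1)*(t^2 + 7*t + 12) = t*(t - 1)*(t + 3)*(t + 4)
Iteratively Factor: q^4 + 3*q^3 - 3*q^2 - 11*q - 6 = (q + 3)*(q^3 - 3*q - 2) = (q + 1)*(q + 3)*(q^2 - q - 2) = (q + 1)^2*(q + 3)*(q - 2)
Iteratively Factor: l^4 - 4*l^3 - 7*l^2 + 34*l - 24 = (l + 3)*(l^3 - 7*l^2 + 14*l - 8) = (l - 2)*(l + 3)*(l^2 - 5*l + 4) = (l - 4)*(l - 2)*(l + 3)*(l - 1)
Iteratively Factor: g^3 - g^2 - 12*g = (g)*(g^2 - g - 12) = g*(g - 4)*(g + 3)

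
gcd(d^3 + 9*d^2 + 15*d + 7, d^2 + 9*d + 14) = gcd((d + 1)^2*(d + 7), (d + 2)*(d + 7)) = d + 7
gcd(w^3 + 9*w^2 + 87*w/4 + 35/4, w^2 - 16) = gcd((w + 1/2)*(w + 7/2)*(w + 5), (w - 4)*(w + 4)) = 1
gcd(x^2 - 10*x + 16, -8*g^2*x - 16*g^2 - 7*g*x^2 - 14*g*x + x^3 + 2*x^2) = 1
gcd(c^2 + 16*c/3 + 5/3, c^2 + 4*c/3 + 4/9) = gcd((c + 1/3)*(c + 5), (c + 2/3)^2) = 1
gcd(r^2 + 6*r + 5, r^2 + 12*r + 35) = r + 5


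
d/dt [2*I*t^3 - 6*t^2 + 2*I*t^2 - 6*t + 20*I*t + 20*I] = 6*I*t^2 + 4*t*(-3 + I) - 6 + 20*I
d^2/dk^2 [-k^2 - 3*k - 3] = -2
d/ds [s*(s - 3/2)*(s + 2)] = 3*s^2 + s - 3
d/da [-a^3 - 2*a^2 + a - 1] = -3*a^2 - 4*a + 1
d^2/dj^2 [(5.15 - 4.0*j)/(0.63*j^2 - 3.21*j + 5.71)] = (-(1.26*j - 3.21)*(2.52*j - 6.42)*(4.0*j - 5.15) + (15.12*j - 32.169)*(0.63*j^2 - 3.21*j + 5.71))/(0.63*j^2 - 3.21*j + 5.71)^3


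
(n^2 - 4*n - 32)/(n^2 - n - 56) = (n + 4)/(n + 7)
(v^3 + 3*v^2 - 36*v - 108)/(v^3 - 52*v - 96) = (v^2 - 3*v - 18)/(v^2 - 6*v - 16)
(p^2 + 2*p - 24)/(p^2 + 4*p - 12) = (p - 4)/(p - 2)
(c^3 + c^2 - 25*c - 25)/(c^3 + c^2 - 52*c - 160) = (c^2 - 4*c - 5)/(c^2 - 4*c - 32)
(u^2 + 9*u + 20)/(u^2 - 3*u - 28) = (u + 5)/(u - 7)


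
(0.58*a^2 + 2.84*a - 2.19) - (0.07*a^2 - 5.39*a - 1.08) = 0.51*a^2 + 8.23*a - 1.11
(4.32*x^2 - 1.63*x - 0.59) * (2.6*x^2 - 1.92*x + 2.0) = 11.232*x^4 - 12.5324*x^3 + 10.2356*x^2 - 2.1272*x - 1.18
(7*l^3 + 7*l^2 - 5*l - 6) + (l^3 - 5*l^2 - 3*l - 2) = 8*l^3 + 2*l^2 - 8*l - 8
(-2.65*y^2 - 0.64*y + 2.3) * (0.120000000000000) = -0.318*y^2 - 0.0768*y + 0.276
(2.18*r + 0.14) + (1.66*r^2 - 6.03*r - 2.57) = 1.66*r^2 - 3.85*r - 2.43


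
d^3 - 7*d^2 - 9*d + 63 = (d - 7)*(d - 3)*(d + 3)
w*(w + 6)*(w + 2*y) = w^3 + 2*w^2*y + 6*w^2 + 12*w*y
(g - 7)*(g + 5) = g^2 - 2*g - 35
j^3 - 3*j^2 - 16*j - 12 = (j - 6)*(j + 1)*(j + 2)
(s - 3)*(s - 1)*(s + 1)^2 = s^4 - 2*s^3 - 4*s^2 + 2*s + 3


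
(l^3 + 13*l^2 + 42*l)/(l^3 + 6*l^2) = (l + 7)/l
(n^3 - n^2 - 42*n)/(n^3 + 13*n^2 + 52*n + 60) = n*(n - 7)/(n^2 + 7*n + 10)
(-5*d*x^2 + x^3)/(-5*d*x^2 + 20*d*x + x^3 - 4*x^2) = x/(x - 4)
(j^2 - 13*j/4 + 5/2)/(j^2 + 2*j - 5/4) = (4*j^2 - 13*j + 10)/(4*j^2 + 8*j - 5)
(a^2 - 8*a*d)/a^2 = (a - 8*d)/a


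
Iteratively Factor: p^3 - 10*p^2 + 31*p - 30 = (p - 5)*(p^2 - 5*p + 6) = (p - 5)*(p - 3)*(p - 2)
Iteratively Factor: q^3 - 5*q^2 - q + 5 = (q + 1)*(q^2 - 6*q + 5) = (q - 5)*(q + 1)*(q - 1)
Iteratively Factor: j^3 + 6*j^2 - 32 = (j + 4)*(j^2 + 2*j - 8) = (j + 4)^2*(j - 2)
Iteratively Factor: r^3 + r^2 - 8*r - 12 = (r + 2)*(r^2 - r - 6) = (r + 2)^2*(r - 3)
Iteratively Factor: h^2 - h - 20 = (h + 4)*(h - 5)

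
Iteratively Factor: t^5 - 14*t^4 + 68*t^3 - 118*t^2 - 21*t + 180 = (t - 3)*(t^4 - 11*t^3 + 35*t^2 - 13*t - 60) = (t - 3)^2*(t^3 - 8*t^2 + 11*t + 20) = (t - 4)*(t - 3)^2*(t^2 - 4*t - 5) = (t - 5)*(t - 4)*(t - 3)^2*(t + 1)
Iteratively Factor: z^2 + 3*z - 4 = (z + 4)*(z - 1)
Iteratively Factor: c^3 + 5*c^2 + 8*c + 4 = (c + 2)*(c^2 + 3*c + 2) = (c + 2)^2*(c + 1)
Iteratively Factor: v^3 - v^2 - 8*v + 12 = (v + 3)*(v^2 - 4*v + 4) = (v - 2)*(v + 3)*(v - 2)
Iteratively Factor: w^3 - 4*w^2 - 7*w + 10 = (w + 2)*(w^2 - 6*w + 5) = (w - 1)*(w + 2)*(w - 5)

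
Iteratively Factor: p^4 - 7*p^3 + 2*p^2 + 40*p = (p - 5)*(p^3 - 2*p^2 - 8*p) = (p - 5)*(p + 2)*(p^2 - 4*p) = (p - 5)*(p - 4)*(p + 2)*(p)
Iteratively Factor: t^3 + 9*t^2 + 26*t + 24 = (t + 2)*(t^2 + 7*t + 12) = (t + 2)*(t + 3)*(t + 4)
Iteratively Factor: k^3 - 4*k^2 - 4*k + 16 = (k - 2)*(k^2 - 2*k - 8) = (k - 2)*(k + 2)*(k - 4)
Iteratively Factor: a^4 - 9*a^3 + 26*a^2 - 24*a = (a - 2)*(a^3 - 7*a^2 + 12*a) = a*(a - 2)*(a^2 - 7*a + 12) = a*(a - 4)*(a - 2)*(a - 3)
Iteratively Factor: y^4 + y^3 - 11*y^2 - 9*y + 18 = (y + 2)*(y^3 - y^2 - 9*y + 9) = (y - 1)*(y + 2)*(y^2 - 9) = (y - 1)*(y + 2)*(y + 3)*(y - 3)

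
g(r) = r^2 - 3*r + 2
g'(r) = 2*r - 3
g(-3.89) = 28.80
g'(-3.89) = -10.78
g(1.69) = -0.21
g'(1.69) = 0.38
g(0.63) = 0.51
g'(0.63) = -1.74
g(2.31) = 0.41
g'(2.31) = 1.62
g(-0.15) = 2.47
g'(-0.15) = -3.30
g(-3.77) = 27.52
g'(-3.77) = -10.54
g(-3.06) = 20.54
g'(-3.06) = -9.12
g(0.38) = 1.00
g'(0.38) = -2.24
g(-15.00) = 272.00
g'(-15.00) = -33.00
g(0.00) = 2.00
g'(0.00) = -3.00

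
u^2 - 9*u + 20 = (u - 5)*(u - 4)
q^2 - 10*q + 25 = (q - 5)^2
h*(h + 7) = h^2 + 7*h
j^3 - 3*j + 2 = (j - 1)^2*(j + 2)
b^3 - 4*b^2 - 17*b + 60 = (b - 5)*(b - 3)*(b + 4)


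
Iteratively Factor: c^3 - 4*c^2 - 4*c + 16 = (c + 2)*(c^2 - 6*c + 8) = (c - 4)*(c + 2)*(c - 2)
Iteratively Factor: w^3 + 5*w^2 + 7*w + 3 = (w + 3)*(w^2 + 2*w + 1) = (w + 1)*(w + 3)*(w + 1)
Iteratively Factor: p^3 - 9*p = (p - 3)*(p^2 + 3*p) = (p - 3)*(p + 3)*(p)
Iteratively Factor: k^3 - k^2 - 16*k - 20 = (k + 2)*(k^2 - 3*k - 10) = (k - 5)*(k + 2)*(k + 2)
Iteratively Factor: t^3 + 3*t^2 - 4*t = (t)*(t^2 + 3*t - 4) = t*(t - 1)*(t + 4)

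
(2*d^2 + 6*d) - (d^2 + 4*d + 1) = d^2 + 2*d - 1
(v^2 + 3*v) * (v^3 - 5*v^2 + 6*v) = v^5 - 2*v^4 - 9*v^3 + 18*v^2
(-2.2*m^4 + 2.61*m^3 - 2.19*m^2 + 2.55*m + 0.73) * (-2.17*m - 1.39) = 4.774*m^5 - 2.6057*m^4 + 1.1244*m^3 - 2.4894*m^2 - 5.1286*m - 1.0147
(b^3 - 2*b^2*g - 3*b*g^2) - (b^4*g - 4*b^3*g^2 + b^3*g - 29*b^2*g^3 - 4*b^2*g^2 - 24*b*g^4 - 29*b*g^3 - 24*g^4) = -b^4*g + 4*b^3*g^2 - b^3*g + b^3 + 29*b^2*g^3 + 4*b^2*g^2 - 2*b^2*g + 24*b*g^4 + 29*b*g^3 - 3*b*g^2 + 24*g^4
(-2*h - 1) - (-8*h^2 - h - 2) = 8*h^2 - h + 1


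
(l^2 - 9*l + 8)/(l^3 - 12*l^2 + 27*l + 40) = (l - 1)/(l^2 - 4*l - 5)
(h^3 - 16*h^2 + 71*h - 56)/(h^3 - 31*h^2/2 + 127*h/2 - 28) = 2*(h - 1)/(2*h - 1)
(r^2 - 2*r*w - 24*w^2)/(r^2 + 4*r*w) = (r - 6*w)/r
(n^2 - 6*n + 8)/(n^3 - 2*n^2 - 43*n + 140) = (n - 2)/(n^2 + 2*n - 35)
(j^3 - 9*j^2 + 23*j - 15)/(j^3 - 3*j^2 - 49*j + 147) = (j^2 - 6*j + 5)/(j^2 - 49)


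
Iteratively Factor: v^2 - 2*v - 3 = (v + 1)*(v - 3)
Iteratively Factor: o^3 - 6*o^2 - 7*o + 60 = (o - 4)*(o^2 - 2*o - 15) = (o - 5)*(o - 4)*(o + 3)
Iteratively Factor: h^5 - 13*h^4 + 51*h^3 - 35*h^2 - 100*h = (h - 4)*(h^4 - 9*h^3 + 15*h^2 + 25*h) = h*(h - 4)*(h^3 - 9*h^2 + 15*h + 25) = h*(h - 5)*(h - 4)*(h^2 - 4*h - 5) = h*(h - 5)*(h - 4)*(h + 1)*(h - 5)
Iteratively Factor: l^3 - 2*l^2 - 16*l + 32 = (l - 4)*(l^2 + 2*l - 8) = (l - 4)*(l + 4)*(l - 2)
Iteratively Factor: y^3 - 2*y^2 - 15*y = (y + 3)*(y^2 - 5*y) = y*(y + 3)*(y - 5)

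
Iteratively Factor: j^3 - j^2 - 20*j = (j - 5)*(j^2 + 4*j) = (j - 5)*(j + 4)*(j)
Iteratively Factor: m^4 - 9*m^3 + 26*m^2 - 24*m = (m - 2)*(m^3 - 7*m^2 + 12*m) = m*(m - 2)*(m^2 - 7*m + 12) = m*(m - 4)*(m - 2)*(m - 3)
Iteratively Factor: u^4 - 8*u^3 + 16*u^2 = (u - 4)*(u^3 - 4*u^2) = u*(u - 4)*(u^2 - 4*u) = u*(u - 4)^2*(u)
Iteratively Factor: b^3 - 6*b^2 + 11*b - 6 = (b - 1)*(b^2 - 5*b + 6) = (b - 3)*(b - 1)*(b - 2)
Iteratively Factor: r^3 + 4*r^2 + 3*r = (r + 1)*(r^2 + 3*r) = r*(r + 1)*(r + 3)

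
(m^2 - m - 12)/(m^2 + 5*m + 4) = (m^2 - m - 12)/(m^2 + 5*m + 4)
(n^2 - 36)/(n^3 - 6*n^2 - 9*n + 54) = (n + 6)/(n^2 - 9)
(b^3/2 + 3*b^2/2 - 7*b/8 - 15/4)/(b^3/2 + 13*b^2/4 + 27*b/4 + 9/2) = (4*b^2 + 4*b - 15)/(2*(2*b^2 + 9*b + 9))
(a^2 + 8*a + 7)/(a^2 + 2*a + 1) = (a + 7)/(a + 1)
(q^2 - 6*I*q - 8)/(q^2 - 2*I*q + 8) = (q - 2*I)/(q + 2*I)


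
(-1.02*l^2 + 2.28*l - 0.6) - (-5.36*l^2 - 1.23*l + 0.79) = 4.34*l^2 + 3.51*l - 1.39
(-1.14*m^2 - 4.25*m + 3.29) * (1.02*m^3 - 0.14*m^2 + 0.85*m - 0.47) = -1.1628*m^5 - 4.1754*m^4 + 2.9818*m^3 - 3.5373*m^2 + 4.794*m - 1.5463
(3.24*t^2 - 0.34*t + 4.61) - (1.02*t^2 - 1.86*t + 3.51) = 2.22*t^2 + 1.52*t + 1.1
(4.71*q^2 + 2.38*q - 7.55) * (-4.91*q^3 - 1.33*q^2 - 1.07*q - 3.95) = -23.1261*q^5 - 17.9501*q^4 + 28.8654*q^3 - 11.1096*q^2 - 1.3225*q + 29.8225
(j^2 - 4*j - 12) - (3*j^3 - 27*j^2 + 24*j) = -3*j^3 + 28*j^2 - 28*j - 12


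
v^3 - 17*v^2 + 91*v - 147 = (v - 7)^2*(v - 3)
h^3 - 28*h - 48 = (h - 6)*(h + 2)*(h + 4)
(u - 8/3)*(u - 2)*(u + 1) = u^3 - 11*u^2/3 + 2*u/3 + 16/3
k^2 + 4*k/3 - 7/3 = (k - 1)*(k + 7/3)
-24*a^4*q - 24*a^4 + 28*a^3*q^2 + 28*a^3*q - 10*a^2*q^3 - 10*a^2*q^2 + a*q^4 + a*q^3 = (-6*a + q)*(-2*a + q)^2*(a*q + a)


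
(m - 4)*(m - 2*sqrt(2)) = m^2 - 4*m - 2*sqrt(2)*m + 8*sqrt(2)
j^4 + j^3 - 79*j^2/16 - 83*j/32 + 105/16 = (j - 3/2)*(j - 5/4)*(j + 7/4)*(j + 2)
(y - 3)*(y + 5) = y^2 + 2*y - 15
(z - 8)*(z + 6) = z^2 - 2*z - 48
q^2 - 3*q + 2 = (q - 2)*(q - 1)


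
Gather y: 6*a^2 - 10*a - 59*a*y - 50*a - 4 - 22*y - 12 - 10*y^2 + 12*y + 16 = 6*a^2 - 60*a - 10*y^2 + y*(-59*a - 10)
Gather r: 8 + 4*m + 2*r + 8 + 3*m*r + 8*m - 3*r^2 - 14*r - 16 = 12*m - 3*r^2 + r*(3*m - 12)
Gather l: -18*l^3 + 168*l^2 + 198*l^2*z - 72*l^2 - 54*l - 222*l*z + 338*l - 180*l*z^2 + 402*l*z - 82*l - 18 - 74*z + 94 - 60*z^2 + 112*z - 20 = -18*l^3 + l^2*(198*z + 96) + l*(-180*z^2 + 180*z + 202) - 60*z^2 + 38*z + 56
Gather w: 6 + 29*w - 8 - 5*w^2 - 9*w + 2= -5*w^2 + 20*w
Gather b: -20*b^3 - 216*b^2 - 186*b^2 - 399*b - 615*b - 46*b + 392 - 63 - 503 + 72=-20*b^3 - 402*b^2 - 1060*b - 102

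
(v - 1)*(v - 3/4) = v^2 - 7*v/4 + 3/4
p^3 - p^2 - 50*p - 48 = (p - 8)*(p + 1)*(p + 6)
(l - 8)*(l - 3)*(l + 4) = l^3 - 7*l^2 - 20*l + 96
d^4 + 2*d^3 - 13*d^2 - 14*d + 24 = (d - 3)*(d - 1)*(d + 2)*(d + 4)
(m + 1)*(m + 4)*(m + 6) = m^3 + 11*m^2 + 34*m + 24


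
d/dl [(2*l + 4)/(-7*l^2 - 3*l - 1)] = 2*(7*l^2 + 28*l + 5)/(49*l^4 + 42*l^3 + 23*l^2 + 6*l + 1)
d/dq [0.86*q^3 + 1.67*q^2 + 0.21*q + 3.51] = 2.58*q^2 + 3.34*q + 0.21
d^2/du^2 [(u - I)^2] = 2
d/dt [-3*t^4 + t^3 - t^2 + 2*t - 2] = -12*t^3 + 3*t^2 - 2*t + 2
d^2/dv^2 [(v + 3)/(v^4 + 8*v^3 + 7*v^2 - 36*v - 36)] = 2*(6*v^4 + 40*v^3 + 51*v^2 - 84*v + 124)/(v^9 + 15*v^8 + 51*v^7 - 151*v^6 - 768*v^5 + 636*v^4 + 2800*v^3 - 144*v^2 - 3456*v - 1728)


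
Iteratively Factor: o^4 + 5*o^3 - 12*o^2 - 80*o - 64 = (o + 1)*(o^3 + 4*o^2 - 16*o - 64) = (o + 1)*(o + 4)*(o^2 - 16) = (o - 4)*(o + 1)*(o + 4)*(o + 4)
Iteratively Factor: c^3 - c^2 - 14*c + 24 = (c + 4)*(c^2 - 5*c + 6) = (c - 3)*(c + 4)*(c - 2)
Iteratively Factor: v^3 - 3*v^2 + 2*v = (v)*(v^2 - 3*v + 2) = v*(v - 1)*(v - 2)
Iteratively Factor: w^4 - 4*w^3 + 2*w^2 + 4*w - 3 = (w + 1)*(w^3 - 5*w^2 + 7*w - 3) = (w - 1)*(w + 1)*(w^2 - 4*w + 3) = (w - 1)^2*(w + 1)*(w - 3)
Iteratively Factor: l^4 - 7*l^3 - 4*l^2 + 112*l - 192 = (l + 4)*(l^3 - 11*l^2 + 40*l - 48) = (l - 4)*(l + 4)*(l^2 - 7*l + 12) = (l - 4)^2*(l + 4)*(l - 3)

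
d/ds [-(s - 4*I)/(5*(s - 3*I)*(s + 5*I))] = (s^2 - 8*I*s - 7)/(5*(s^4 + 4*I*s^3 + 26*s^2 + 60*I*s + 225))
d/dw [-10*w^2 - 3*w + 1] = -20*w - 3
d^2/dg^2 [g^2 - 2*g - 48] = 2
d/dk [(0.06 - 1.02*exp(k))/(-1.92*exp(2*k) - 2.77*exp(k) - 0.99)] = (-1.9584*exp(2*k) + 0.2304*exp(k) + 1.176)*exp(k)/(3.6864*exp(4*k) + 10.6368*exp(3*k) + 11.4745*exp(2*k) + 5.4846*exp(k) + 0.9801)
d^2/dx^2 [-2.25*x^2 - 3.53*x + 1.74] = -4.50000000000000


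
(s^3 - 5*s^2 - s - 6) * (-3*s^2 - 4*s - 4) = -3*s^5 + 11*s^4 + 19*s^3 + 42*s^2 + 28*s + 24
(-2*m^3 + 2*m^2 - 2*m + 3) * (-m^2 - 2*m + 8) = 2*m^5 + 2*m^4 - 18*m^3 + 17*m^2 - 22*m + 24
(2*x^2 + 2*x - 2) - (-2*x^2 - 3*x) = 4*x^2 + 5*x - 2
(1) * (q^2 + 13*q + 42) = q^2 + 13*q + 42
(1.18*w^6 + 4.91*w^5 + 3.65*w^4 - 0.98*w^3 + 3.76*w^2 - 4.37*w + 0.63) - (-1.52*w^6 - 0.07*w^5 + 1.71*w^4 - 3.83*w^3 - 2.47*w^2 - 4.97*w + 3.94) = 2.7*w^6 + 4.98*w^5 + 1.94*w^4 + 2.85*w^3 + 6.23*w^2 + 0.6*w - 3.31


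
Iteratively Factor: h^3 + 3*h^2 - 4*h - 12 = (h + 3)*(h^2 - 4) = (h - 2)*(h + 3)*(h + 2)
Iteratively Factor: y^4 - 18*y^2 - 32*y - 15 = (y + 3)*(y^3 - 3*y^2 - 9*y - 5) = (y + 1)*(y + 3)*(y^2 - 4*y - 5) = (y + 1)^2*(y + 3)*(y - 5)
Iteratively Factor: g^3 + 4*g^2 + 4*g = (g + 2)*(g^2 + 2*g) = (g + 2)^2*(g)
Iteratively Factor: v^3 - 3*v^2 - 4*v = (v - 4)*(v^2 + v) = v*(v - 4)*(v + 1)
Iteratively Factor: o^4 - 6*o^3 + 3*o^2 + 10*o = (o - 5)*(o^3 - o^2 - 2*o) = o*(o - 5)*(o^2 - o - 2) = o*(o - 5)*(o - 2)*(o + 1)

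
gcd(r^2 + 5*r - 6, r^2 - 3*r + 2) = r - 1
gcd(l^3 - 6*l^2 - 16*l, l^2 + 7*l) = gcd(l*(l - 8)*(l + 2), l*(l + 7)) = l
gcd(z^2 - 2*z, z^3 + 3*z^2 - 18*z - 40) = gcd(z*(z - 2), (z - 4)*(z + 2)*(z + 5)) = 1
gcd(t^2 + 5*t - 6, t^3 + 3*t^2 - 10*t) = 1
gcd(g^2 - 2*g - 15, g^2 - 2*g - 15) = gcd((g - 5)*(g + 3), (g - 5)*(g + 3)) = g^2 - 2*g - 15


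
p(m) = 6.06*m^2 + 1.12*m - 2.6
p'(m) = 12.12*m + 1.12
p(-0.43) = -1.96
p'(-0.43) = -4.09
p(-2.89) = 44.78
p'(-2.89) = -33.91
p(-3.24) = 57.39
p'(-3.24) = -38.15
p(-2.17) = 23.51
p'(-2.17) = -25.18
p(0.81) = 2.28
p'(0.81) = 10.94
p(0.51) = -0.45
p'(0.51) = 7.30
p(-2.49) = 32.18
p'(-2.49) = -29.06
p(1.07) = 5.54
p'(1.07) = 14.09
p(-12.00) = 856.60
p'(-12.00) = -144.32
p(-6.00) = 208.84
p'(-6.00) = -71.60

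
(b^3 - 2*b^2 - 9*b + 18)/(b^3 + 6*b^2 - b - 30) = (b - 3)/(b + 5)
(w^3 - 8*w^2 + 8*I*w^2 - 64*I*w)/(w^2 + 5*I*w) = (w^2 + 8*w*(-1 + I) - 64*I)/(w + 5*I)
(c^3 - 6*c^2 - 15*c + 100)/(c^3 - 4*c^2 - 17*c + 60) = (c - 5)/(c - 3)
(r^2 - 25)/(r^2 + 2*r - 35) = (r + 5)/(r + 7)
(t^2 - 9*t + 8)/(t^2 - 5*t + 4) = (t - 8)/(t - 4)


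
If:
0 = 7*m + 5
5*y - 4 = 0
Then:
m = -5/7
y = 4/5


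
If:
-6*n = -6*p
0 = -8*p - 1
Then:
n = -1/8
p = -1/8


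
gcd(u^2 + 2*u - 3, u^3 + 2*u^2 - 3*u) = u^2 + 2*u - 3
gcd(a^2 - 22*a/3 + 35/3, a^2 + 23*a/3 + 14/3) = 1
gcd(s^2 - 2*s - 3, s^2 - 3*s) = s - 3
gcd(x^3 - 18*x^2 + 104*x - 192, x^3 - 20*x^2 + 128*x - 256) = x^2 - 12*x + 32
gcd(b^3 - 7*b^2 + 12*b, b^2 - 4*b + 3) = b - 3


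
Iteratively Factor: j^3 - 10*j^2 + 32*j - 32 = (j - 4)*(j^2 - 6*j + 8) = (j - 4)^2*(j - 2)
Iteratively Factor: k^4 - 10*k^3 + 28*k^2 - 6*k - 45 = (k + 1)*(k^3 - 11*k^2 + 39*k - 45) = (k - 3)*(k + 1)*(k^2 - 8*k + 15) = (k - 5)*(k - 3)*(k + 1)*(k - 3)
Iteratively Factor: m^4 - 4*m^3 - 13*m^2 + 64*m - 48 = (m + 4)*(m^3 - 8*m^2 + 19*m - 12) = (m - 4)*(m + 4)*(m^2 - 4*m + 3) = (m - 4)*(m - 3)*(m + 4)*(m - 1)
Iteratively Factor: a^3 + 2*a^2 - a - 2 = (a + 1)*(a^2 + a - 2) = (a + 1)*(a + 2)*(a - 1)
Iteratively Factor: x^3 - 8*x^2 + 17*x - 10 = (x - 5)*(x^2 - 3*x + 2) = (x - 5)*(x - 2)*(x - 1)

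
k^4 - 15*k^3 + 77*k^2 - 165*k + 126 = (k - 7)*(k - 3)^2*(k - 2)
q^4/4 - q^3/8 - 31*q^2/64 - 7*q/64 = q*(q/4 + 1/4)*(q - 7/4)*(q + 1/4)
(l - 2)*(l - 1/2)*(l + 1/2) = l^3 - 2*l^2 - l/4 + 1/2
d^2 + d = d*(d + 1)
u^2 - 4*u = u*(u - 4)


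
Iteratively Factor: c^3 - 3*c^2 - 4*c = (c - 4)*(c^2 + c) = c*(c - 4)*(c + 1)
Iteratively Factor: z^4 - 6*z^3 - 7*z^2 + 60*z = (z + 3)*(z^3 - 9*z^2 + 20*z) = z*(z + 3)*(z^2 - 9*z + 20) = z*(z - 5)*(z + 3)*(z - 4)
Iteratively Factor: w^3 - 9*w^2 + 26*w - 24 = (w - 2)*(w^2 - 7*w + 12) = (w - 3)*(w - 2)*(w - 4)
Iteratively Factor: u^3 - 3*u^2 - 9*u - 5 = (u + 1)*(u^2 - 4*u - 5) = (u + 1)^2*(u - 5)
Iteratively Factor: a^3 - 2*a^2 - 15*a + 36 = (a - 3)*(a^2 + a - 12) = (a - 3)^2*(a + 4)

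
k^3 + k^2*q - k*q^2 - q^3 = (k - q)*(k + q)^2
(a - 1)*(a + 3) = a^2 + 2*a - 3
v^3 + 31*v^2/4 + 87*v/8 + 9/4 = (v + 1/4)*(v + 3/2)*(v + 6)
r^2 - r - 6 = (r - 3)*(r + 2)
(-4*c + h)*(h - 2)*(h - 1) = -4*c*h^2 + 12*c*h - 8*c + h^3 - 3*h^2 + 2*h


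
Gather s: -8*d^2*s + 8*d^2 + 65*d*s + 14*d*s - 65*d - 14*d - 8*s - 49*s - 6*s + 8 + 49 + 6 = 8*d^2 - 79*d + s*(-8*d^2 + 79*d - 63) + 63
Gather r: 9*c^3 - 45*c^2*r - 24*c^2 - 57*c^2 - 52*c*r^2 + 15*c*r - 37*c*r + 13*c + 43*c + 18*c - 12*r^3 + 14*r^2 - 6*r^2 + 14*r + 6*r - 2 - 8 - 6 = 9*c^3 - 81*c^2 + 74*c - 12*r^3 + r^2*(8 - 52*c) + r*(-45*c^2 - 22*c + 20) - 16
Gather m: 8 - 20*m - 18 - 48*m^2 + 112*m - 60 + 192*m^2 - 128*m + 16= 144*m^2 - 36*m - 54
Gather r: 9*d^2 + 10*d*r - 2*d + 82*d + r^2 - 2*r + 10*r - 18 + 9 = 9*d^2 + 80*d + r^2 + r*(10*d + 8) - 9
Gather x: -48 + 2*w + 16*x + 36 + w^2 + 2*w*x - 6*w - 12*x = w^2 - 4*w + x*(2*w + 4) - 12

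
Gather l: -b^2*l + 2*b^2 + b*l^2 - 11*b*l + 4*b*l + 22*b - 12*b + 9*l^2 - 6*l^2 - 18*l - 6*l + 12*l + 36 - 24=2*b^2 + 10*b + l^2*(b + 3) + l*(-b^2 - 7*b - 12) + 12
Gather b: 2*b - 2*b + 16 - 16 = 0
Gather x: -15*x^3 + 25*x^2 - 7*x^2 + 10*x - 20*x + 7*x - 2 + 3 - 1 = -15*x^3 + 18*x^2 - 3*x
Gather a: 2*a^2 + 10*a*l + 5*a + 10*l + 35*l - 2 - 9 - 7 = 2*a^2 + a*(10*l + 5) + 45*l - 18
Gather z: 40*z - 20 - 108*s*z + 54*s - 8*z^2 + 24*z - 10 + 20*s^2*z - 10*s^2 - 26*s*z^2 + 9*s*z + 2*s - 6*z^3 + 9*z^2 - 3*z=-10*s^2 + 56*s - 6*z^3 + z^2*(1 - 26*s) + z*(20*s^2 - 99*s + 61) - 30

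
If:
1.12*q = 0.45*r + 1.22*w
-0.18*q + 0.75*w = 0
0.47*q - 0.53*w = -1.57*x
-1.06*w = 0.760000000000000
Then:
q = -2.99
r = -5.49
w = -0.72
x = 0.65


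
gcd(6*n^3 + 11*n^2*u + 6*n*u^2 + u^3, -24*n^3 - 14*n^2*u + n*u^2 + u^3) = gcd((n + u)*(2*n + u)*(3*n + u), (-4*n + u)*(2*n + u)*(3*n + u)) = 6*n^2 + 5*n*u + u^2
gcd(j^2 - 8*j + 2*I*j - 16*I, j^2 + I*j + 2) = j + 2*I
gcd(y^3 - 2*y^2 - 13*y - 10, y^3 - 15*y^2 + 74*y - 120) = y - 5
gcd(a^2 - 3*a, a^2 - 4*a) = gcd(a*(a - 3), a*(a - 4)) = a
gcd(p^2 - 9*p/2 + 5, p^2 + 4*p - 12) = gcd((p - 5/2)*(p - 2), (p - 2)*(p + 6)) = p - 2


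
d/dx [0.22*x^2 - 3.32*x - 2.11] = 0.44*x - 3.32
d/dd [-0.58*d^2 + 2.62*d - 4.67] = 2.62 - 1.16*d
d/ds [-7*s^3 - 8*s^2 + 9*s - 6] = -21*s^2 - 16*s + 9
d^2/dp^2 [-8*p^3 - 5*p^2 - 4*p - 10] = -48*p - 10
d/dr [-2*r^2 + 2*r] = 2 - 4*r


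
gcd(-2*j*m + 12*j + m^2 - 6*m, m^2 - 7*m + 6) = m - 6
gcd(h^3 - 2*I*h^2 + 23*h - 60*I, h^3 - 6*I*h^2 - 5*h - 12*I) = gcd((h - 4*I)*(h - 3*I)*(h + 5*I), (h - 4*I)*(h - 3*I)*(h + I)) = h^2 - 7*I*h - 12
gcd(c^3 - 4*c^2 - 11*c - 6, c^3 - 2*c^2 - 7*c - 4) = c^2 + 2*c + 1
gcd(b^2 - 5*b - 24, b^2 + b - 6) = b + 3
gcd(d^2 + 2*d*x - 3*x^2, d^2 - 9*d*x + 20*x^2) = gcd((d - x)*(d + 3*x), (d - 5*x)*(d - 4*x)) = 1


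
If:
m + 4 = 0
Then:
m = -4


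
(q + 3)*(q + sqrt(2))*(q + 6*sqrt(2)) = q^3 + 3*q^2 + 7*sqrt(2)*q^2 + 12*q + 21*sqrt(2)*q + 36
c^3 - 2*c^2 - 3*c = c*(c - 3)*(c + 1)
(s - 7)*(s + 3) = s^2 - 4*s - 21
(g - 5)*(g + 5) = g^2 - 25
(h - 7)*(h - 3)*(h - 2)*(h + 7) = h^4 - 5*h^3 - 43*h^2 + 245*h - 294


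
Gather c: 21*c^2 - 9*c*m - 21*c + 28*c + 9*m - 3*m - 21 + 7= 21*c^2 + c*(7 - 9*m) + 6*m - 14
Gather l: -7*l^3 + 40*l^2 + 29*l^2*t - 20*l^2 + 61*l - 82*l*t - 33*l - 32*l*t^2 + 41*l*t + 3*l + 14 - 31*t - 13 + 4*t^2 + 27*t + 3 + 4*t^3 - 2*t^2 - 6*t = -7*l^3 + l^2*(29*t + 20) + l*(-32*t^2 - 41*t + 31) + 4*t^3 + 2*t^2 - 10*t + 4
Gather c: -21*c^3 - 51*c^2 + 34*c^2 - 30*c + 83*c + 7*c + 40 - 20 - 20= -21*c^3 - 17*c^2 + 60*c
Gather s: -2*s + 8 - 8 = -2*s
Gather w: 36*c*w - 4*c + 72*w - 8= -4*c + w*(36*c + 72) - 8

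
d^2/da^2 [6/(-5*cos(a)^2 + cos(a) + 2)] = 6*(-100*sin(a)^4 + 91*sin(a)^2 - 67*cos(a)/4 + 15*cos(3*a)/4 + 31)/(5*sin(a)^2 + cos(a) - 3)^3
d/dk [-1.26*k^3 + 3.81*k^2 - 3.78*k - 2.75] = -3.78*k^2 + 7.62*k - 3.78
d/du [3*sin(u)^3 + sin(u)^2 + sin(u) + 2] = (9*sin(u)^2 + 2*sin(u) + 1)*cos(u)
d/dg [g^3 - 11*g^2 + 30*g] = 3*g^2 - 22*g + 30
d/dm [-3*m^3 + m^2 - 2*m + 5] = -9*m^2 + 2*m - 2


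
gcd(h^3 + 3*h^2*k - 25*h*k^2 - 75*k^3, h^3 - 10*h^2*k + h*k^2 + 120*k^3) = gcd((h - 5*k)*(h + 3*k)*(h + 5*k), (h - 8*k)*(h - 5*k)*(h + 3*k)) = h^2 - 2*h*k - 15*k^2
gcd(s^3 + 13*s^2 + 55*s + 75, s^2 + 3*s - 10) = s + 5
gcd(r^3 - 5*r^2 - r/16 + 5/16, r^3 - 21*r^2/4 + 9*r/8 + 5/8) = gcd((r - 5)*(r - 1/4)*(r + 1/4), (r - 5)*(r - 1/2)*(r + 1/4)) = r^2 - 19*r/4 - 5/4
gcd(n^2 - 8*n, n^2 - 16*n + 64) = n - 8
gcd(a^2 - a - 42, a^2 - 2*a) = 1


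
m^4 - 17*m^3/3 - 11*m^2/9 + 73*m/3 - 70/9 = (m - 5)*(m - 7/3)*(m - 1/3)*(m + 2)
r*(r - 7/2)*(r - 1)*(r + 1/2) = r^4 - 4*r^3 + 5*r^2/4 + 7*r/4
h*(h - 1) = h^2 - h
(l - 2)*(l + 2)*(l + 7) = l^3 + 7*l^2 - 4*l - 28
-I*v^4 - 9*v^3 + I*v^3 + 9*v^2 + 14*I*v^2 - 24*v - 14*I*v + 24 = (v - 6*I)*(v - 4*I)*(v + I)*(-I*v + I)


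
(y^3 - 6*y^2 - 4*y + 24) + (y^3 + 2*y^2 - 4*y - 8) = 2*y^3 - 4*y^2 - 8*y + 16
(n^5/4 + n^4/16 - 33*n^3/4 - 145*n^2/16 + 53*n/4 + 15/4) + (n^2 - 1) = n^5/4 + n^4/16 - 33*n^3/4 - 129*n^2/16 + 53*n/4 + 11/4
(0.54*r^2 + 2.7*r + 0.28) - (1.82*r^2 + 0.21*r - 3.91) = -1.28*r^2 + 2.49*r + 4.19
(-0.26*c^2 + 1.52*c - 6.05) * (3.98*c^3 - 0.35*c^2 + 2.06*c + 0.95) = -1.0348*c^5 + 6.1406*c^4 - 25.1466*c^3 + 5.0017*c^2 - 11.019*c - 5.7475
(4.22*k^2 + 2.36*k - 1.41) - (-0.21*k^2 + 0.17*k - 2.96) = 4.43*k^2 + 2.19*k + 1.55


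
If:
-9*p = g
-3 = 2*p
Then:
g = 27/2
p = -3/2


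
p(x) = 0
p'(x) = 0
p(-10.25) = 0.00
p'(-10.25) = 0.00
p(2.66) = 0.00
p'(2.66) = 0.00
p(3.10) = 0.00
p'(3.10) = 0.00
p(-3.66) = 0.00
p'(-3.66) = 0.00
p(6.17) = 0.00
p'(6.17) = 0.00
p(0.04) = 0.00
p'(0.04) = 0.00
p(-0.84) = 0.00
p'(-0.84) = 0.00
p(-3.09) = 0.00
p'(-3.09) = 0.00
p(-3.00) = 0.00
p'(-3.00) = 0.00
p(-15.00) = 0.00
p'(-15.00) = 0.00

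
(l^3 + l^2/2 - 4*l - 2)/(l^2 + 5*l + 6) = (l^2 - 3*l/2 - 1)/(l + 3)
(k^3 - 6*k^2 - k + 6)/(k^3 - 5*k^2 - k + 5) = (k - 6)/(k - 5)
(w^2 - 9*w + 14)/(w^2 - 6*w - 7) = (w - 2)/(w + 1)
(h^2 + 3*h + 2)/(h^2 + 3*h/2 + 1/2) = 2*(h + 2)/(2*h + 1)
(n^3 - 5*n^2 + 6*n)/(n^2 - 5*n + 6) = n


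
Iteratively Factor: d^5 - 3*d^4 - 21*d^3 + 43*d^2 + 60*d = (d - 5)*(d^4 + 2*d^3 - 11*d^2 - 12*d) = (d - 5)*(d + 4)*(d^3 - 2*d^2 - 3*d) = d*(d - 5)*(d + 4)*(d^2 - 2*d - 3) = d*(d - 5)*(d - 3)*(d + 4)*(d + 1)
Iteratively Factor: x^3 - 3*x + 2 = (x + 2)*(x^2 - 2*x + 1) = (x - 1)*(x + 2)*(x - 1)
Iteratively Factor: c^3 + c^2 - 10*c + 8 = (c - 1)*(c^2 + 2*c - 8) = (c - 2)*(c - 1)*(c + 4)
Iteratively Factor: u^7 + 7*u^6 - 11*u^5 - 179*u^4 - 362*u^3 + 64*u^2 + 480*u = (u - 1)*(u^6 + 8*u^5 - 3*u^4 - 182*u^3 - 544*u^2 - 480*u) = (u - 1)*(u + 4)*(u^5 + 4*u^4 - 19*u^3 - 106*u^2 - 120*u) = (u - 1)*(u + 3)*(u + 4)*(u^4 + u^3 - 22*u^2 - 40*u) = (u - 1)*(u + 3)*(u + 4)^2*(u^3 - 3*u^2 - 10*u) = u*(u - 1)*(u + 3)*(u + 4)^2*(u^2 - 3*u - 10) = u*(u - 1)*(u + 2)*(u + 3)*(u + 4)^2*(u - 5)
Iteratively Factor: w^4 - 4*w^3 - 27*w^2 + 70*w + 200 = (w - 5)*(w^3 + w^2 - 22*w - 40) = (w - 5)*(w + 4)*(w^2 - 3*w - 10) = (w - 5)^2*(w + 4)*(w + 2)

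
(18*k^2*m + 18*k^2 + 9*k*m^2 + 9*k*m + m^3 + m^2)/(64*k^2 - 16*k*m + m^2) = (18*k^2*m + 18*k^2 + 9*k*m^2 + 9*k*m + m^3 + m^2)/(64*k^2 - 16*k*m + m^2)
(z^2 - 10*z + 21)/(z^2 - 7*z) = (z - 3)/z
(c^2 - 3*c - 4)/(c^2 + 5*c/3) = 3*(c^2 - 3*c - 4)/(c*(3*c + 5))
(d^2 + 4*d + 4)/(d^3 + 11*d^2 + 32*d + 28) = 1/(d + 7)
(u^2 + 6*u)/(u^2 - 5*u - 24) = u*(u + 6)/(u^2 - 5*u - 24)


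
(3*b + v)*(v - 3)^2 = 3*b*v^2 - 18*b*v + 27*b + v^3 - 6*v^2 + 9*v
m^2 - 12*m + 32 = (m - 8)*(m - 4)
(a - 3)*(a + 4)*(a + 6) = a^3 + 7*a^2 - 6*a - 72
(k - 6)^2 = k^2 - 12*k + 36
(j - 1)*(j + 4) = j^2 + 3*j - 4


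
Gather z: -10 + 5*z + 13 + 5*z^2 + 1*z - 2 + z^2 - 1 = 6*z^2 + 6*z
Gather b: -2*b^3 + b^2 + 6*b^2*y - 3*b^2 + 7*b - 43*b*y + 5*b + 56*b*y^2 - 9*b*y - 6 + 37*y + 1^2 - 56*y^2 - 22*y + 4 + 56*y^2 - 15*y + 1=-2*b^3 + b^2*(6*y - 2) + b*(56*y^2 - 52*y + 12)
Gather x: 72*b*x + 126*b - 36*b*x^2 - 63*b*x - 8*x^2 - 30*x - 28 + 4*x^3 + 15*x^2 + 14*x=126*b + 4*x^3 + x^2*(7 - 36*b) + x*(9*b - 16) - 28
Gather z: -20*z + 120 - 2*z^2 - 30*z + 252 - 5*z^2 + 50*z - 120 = 252 - 7*z^2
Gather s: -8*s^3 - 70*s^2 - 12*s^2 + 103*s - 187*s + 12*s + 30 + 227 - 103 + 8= -8*s^3 - 82*s^2 - 72*s + 162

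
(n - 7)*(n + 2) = n^2 - 5*n - 14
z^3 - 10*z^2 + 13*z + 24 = (z - 8)*(z - 3)*(z + 1)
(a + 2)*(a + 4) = a^2 + 6*a + 8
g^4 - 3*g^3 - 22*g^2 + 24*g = g*(g - 6)*(g - 1)*(g + 4)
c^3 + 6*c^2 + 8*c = c*(c + 2)*(c + 4)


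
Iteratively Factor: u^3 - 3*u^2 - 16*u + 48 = (u - 3)*(u^2 - 16) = (u - 4)*(u - 3)*(u + 4)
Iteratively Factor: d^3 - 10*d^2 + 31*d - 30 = (d - 5)*(d^2 - 5*d + 6) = (d - 5)*(d - 3)*(d - 2)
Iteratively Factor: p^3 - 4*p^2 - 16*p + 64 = (p + 4)*(p^2 - 8*p + 16) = (p - 4)*(p + 4)*(p - 4)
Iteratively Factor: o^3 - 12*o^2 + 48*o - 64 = (o - 4)*(o^2 - 8*o + 16) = (o - 4)^2*(o - 4)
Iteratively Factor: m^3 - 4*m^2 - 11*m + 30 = (m - 5)*(m^2 + m - 6) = (m - 5)*(m - 2)*(m + 3)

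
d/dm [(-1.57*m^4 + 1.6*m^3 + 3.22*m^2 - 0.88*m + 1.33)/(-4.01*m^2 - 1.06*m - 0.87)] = (12.5914*m^5 - 1.4234*m^4 + 2.0716*m^3 - 11.118*m^2 + 5.0638*m + 2.1754)/(16.0801*m^4 + 8.5012*m^3 + 8.101*m^2 + 1.8444*m + 0.7569)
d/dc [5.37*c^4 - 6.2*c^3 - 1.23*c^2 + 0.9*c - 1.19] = 21.48*c^3 - 18.6*c^2 - 2.46*c + 0.9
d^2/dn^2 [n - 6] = 0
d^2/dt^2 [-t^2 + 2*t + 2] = -2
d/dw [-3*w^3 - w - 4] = -9*w^2 - 1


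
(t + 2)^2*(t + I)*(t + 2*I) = t^4 + 4*t^3 + 3*I*t^3 + 2*t^2 + 12*I*t^2 - 8*t + 12*I*t - 8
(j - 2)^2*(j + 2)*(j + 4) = j^4 + 2*j^3 - 12*j^2 - 8*j + 32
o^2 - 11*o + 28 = (o - 7)*(o - 4)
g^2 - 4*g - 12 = (g - 6)*(g + 2)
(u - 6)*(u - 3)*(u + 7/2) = u^3 - 11*u^2/2 - 27*u/2 + 63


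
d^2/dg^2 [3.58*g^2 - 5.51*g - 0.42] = 7.16000000000000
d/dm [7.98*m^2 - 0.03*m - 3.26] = 15.96*m - 0.03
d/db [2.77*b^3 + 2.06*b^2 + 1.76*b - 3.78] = 8.31*b^2 + 4.12*b + 1.76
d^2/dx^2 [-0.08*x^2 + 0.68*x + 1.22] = -0.160000000000000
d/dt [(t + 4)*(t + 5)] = 2*t + 9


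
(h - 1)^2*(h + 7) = h^3 + 5*h^2 - 13*h + 7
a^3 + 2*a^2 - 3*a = a*(a - 1)*(a + 3)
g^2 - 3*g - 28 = (g - 7)*(g + 4)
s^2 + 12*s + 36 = (s + 6)^2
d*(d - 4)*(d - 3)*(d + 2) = d^4 - 5*d^3 - 2*d^2 + 24*d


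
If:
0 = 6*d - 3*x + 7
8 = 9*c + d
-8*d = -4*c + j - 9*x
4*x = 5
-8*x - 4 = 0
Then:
No Solution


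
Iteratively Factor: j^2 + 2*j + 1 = (j + 1)*(j + 1)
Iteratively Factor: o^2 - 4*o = (o - 4)*(o)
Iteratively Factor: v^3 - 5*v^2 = (v)*(v^2 - 5*v) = v*(v - 5)*(v)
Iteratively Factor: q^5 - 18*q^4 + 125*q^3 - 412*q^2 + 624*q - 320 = (q - 4)*(q^4 - 14*q^3 + 69*q^2 - 136*q + 80) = (q - 4)^2*(q^3 - 10*q^2 + 29*q - 20) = (q - 4)^2*(q - 1)*(q^2 - 9*q + 20) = (q - 4)^3*(q - 1)*(q - 5)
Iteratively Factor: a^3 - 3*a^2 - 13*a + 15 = (a - 5)*(a^2 + 2*a - 3) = (a - 5)*(a - 1)*(a + 3)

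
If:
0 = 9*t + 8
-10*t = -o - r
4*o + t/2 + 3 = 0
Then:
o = -23/36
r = -33/4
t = -8/9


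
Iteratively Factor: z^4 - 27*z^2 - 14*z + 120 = (z - 5)*(z^3 + 5*z^2 - 2*z - 24) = (z - 5)*(z + 4)*(z^2 + z - 6) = (z - 5)*(z - 2)*(z + 4)*(z + 3)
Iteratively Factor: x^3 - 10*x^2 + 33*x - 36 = (x - 3)*(x^2 - 7*x + 12) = (x - 3)^2*(x - 4)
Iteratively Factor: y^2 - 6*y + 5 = (y - 1)*(y - 5)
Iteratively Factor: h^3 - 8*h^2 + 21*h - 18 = (h - 3)*(h^2 - 5*h + 6) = (h - 3)^2*(h - 2)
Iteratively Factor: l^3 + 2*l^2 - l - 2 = (l - 1)*(l^2 + 3*l + 2) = (l - 1)*(l + 1)*(l + 2)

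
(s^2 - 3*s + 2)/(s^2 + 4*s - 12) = (s - 1)/(s + 6)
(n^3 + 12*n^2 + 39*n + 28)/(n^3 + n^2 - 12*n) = (n^2 + 8*n + 7)/(n*(n - 3))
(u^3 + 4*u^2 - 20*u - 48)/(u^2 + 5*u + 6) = (u^2 + 2*u - 24)/(u + 3)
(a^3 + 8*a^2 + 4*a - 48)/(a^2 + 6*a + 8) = (a^2 + 4*a - 12)/(a + 2)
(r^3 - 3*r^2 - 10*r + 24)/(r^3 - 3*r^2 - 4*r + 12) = (r^2 - r - 12)/(r^2 - r - 6)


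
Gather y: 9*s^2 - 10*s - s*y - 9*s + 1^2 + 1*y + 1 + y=9*s^2 - 19*s + y*(2 - s) + 2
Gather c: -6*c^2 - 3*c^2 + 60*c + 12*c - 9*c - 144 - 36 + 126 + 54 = -9*c^2 + 63*c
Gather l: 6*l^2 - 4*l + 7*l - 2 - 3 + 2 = 6*l^2 + 3*l - 3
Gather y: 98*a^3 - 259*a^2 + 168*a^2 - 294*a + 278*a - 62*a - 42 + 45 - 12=98*a^3 - 91*a^2 - 78*a - 9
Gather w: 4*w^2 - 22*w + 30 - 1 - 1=4*w^2 - 22*w + 28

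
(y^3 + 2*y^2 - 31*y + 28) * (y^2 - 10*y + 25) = y^5 - 8*y^4 - 26*y^3 + 388*y^2 - 1055*y + 700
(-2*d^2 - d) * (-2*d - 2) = 4*d^3 + 6*d^2 + 2*d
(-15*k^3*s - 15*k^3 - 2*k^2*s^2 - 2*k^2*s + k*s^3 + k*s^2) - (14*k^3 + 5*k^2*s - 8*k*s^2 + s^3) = -15*k^3*s - 29*k^3 - 2*k^2*s^2 - 7*k^2*s + k*s^3 + 9*k*s^2 - s^3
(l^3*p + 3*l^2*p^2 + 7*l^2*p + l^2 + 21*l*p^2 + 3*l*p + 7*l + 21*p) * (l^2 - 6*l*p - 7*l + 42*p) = l^5*p - 3*l^4*p^2 + l^4 - 18*l^3*p^3 - 52*l^3*p + 129*l^2*p^2 - 49*l^2 + 882*l*p^3 + 147*l*p + 882*p^2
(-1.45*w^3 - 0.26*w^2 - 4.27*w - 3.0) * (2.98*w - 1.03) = -4.321*w^4 + 0.7187*w^3 - 12.4568*w^2 - 4.5419*w + 3.09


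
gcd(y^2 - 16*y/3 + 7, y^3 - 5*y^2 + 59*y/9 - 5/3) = y - 3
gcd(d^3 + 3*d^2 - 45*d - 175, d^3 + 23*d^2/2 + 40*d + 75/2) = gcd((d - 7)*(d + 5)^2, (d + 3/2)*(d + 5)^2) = d^2 + 10*d + 25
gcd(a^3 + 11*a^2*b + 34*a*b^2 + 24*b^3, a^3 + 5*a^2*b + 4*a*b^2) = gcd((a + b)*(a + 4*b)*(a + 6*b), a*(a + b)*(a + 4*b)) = a^2 + 5*a*b + 4*b^2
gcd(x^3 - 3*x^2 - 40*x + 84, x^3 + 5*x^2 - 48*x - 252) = x^2 - x - 42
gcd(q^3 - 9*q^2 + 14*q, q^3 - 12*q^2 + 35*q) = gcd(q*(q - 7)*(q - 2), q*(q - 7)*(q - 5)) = q^2 - 7*q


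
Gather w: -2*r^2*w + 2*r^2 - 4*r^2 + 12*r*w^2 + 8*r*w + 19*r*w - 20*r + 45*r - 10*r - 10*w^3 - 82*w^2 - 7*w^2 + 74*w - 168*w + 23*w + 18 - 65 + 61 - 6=-2*r^2 + 15*r - 10*w^3 + w^2*(12*r - 89) + w*(-2*r^2 + 27*r - 71) + 8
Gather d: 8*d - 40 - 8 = 8*d - 48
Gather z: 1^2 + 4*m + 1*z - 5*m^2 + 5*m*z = -5*m^2 + 4*m + z*(5*m + 1) + 1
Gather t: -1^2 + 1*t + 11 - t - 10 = 0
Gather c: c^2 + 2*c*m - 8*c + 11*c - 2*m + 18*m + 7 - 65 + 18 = c^2 + c*(2*m + 3) + 16*m - 40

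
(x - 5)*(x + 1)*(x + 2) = x^3 - 2*x^2 - 13*x - 10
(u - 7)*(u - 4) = u^2 - 11*u + 28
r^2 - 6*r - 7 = (r - 7)*(r + 1)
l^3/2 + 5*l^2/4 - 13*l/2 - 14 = (l/2 + 1)*(l - 7/2)*(l + 4)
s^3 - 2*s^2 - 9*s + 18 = (s - 3)*(s - 2)*(s + 3)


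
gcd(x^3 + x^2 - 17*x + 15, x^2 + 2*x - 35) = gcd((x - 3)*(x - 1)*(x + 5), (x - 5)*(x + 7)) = 1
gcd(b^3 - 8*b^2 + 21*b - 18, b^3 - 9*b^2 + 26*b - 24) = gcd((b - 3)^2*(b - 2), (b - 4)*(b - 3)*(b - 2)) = b^2 - 5*b + 6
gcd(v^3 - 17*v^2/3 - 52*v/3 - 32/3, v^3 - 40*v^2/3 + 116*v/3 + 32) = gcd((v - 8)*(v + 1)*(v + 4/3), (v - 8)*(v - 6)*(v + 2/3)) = v - 8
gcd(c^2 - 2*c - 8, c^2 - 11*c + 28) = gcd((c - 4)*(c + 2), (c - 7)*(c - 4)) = c - 4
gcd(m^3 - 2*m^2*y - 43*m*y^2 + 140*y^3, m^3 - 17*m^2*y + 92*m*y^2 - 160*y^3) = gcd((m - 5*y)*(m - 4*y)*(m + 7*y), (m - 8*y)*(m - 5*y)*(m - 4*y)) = m^2 - 9*m*y + 20*y^2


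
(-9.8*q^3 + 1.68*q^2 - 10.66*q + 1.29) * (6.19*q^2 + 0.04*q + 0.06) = -60.662*q^5 + 10.0072*q^4 - 66.5062*q^3 + 7.6595*q^2 - 0.588*q + 0.0774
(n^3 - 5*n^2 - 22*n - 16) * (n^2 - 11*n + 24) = n^5 - 16*n^4 + 57*n^3 + 106*n^2 - 352*n - 384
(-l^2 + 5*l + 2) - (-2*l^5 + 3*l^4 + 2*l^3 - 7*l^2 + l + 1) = 2*l^5 - 3*l^4 - 2*l^3 + 6*l^2 + 4*l + 1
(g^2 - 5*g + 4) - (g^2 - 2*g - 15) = 19 - 3*g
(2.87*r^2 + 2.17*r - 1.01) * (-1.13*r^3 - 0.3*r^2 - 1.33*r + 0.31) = -3.2431*r^5 - 3.3131*r^4 - 3.3268*r^3 - 1.6934*r^2 + 2.016*r - 0.3131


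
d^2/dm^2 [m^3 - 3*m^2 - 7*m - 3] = 6*m - 6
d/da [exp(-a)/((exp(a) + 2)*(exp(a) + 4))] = (-3*exp(2*a) - 12*exp(a) - 8)*exp(-a)/(exp(4*a) + 12*exp(3*a) + 52*exp(2*a) + 96*exp(a) + 64)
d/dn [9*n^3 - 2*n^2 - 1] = n*(27*n - 4)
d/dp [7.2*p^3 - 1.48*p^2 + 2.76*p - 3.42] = 21.6*p^2 - 2.96*p + 2.76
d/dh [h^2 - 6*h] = 2*h - 6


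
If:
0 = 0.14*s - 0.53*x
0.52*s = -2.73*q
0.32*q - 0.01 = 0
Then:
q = 0.03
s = -0.16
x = -0.04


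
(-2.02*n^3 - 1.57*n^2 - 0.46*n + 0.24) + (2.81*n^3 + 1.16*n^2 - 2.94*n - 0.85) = 0.79*n^3 - 0.41*n^2 - 3.4*n - 0.61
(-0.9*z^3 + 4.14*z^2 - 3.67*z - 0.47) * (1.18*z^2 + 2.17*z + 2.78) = -1.062*z^5 + 2.9322*z^4 + 2.1512*z^3 + 2.9907*z^2 - 11.2225*z - 1.3066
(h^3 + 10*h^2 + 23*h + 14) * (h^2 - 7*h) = h^5 + 3*h^4 - 47*h^3 - 147*h^2 - 98*h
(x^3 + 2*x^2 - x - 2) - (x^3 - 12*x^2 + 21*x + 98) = 14*x^2 - 22*x - 100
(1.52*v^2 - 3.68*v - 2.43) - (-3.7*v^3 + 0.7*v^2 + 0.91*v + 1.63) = 3.7*v^3 + 0.82*v^2 - 4.59*v - 4.06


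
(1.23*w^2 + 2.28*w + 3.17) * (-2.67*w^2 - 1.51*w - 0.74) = -3.2841*w^4 - 7.9449*w^3 - 12.8169*w^2 - 6.4739*w - 2.3458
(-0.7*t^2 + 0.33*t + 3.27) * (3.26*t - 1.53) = -2.282*t^3 + 2.1468*t^2 + 10.1553*t - 5.0031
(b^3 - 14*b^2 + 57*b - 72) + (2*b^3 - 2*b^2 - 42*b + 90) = 3*b^3 - 16*b^2 + 15*b + 18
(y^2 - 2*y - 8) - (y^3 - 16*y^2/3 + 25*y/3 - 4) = -y^3 + 19*y^2/3 - 31*y/3 - 4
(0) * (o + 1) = 0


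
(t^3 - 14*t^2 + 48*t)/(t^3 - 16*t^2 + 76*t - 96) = t/(t - 2)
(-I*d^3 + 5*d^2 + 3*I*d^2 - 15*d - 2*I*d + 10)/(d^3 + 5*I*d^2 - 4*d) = (-I*d^3 + d^2*(5 + 3*I) - d*(15 + 2*I) + 10)/(d*(d^2 + 5*I*d - 4))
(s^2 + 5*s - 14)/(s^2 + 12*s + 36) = (s^2 + 5*s - 14)/(s^2 + 12*s + 36)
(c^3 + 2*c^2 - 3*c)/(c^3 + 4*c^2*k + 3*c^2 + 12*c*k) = (c - 1)/(c + 4*k)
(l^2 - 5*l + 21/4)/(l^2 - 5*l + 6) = (l^2 - 5*l + 21/4)/(l^2 - 5*l + 6)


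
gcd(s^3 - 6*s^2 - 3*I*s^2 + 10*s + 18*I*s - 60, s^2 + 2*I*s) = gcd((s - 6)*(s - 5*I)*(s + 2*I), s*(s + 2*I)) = s + 2*I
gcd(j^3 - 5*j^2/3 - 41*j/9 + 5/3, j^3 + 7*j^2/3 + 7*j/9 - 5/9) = j^2 + 4*j/3 - 5/9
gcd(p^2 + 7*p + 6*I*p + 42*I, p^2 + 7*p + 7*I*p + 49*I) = p + 7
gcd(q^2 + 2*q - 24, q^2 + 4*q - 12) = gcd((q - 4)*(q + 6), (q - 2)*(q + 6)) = q + 6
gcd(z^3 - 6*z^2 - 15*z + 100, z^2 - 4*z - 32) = z + 4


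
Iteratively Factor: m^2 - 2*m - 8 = (m - 4)*(m + 2)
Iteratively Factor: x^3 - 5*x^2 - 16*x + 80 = (x + 4)*(x^2 - 9*x + 20) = (x - 4)*(x + 4)*(x - 5)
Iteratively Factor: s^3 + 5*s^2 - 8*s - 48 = (s + 4)*(s^2 + s - 12) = (s + 4)^2*(s - 3)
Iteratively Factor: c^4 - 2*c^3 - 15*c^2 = (c)*(c^3 - 2*c^2 - 15*c) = c^2*(c^2 - 2*c - 15) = c^2*(c - 5)*(c + 3)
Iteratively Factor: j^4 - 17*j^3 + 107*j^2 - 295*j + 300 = (j - 4)*(j^3 - 13*j^2 + 55*j - 75) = (j - 5)*(j - 4)*(j^2 - 8*j + 15) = (j - 5)^2*(j - 4)*(j - 3)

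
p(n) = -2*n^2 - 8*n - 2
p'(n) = -4*n - 8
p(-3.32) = 2.52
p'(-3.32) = 5.28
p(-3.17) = 3.26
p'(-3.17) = 4.68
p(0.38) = -5.33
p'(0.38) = -9.52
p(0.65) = -8.04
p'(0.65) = -10.60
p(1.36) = -16.58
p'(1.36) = -13.44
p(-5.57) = -19.49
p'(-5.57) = 14.28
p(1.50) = -18.50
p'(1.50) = -14.00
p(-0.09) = -1.30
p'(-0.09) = -7.64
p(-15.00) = -332.00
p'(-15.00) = 52.00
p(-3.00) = 4.00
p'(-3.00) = 4.00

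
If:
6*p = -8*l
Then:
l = -3*p/4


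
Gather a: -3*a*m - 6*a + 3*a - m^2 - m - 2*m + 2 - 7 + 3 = a*(-3*m - 3) - m^2 - 3*m - 2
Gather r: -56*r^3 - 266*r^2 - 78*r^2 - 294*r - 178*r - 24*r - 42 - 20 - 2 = -56*r^3 - 344*r^2 - 496*r - 64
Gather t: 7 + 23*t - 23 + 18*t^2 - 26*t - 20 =18*t^2 - 3*t - 36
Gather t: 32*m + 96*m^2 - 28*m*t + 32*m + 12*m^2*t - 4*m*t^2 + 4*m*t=96*m^2 - 4*m*t^2 + 64*m + t*(12*m^2 - 24*m)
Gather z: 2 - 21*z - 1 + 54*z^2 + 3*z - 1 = 54*z^2 - 18*z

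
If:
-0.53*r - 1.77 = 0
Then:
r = -3.34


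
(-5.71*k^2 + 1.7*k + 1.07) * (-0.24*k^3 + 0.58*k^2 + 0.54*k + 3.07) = 1.3704*k^5 - 3.7198*k^4 - 2.3542*k^3 - 15.9911*k^2 + 5.7968*k + 3.2849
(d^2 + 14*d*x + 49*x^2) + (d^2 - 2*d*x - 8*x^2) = 2*d^2 + 12*d*x + 41*x^2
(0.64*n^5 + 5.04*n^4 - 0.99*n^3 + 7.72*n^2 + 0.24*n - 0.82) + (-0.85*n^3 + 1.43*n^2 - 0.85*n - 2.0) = 0.64*n^5 + 5.04*n^4 - 1.84*n^3 + 9.15*n^2 - 0.61*n - 2.82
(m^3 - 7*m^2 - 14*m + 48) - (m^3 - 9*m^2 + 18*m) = 2*m^2 - 32*m + 48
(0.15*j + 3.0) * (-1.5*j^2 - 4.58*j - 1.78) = -0.225*j^3 - 5.187*j^2 - 14.007*j - 5.34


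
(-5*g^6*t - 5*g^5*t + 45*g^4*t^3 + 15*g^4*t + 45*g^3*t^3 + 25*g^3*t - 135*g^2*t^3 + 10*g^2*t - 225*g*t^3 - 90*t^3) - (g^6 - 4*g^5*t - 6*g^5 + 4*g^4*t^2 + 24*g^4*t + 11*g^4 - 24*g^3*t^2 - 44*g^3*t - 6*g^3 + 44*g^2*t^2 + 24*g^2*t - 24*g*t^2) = -5*g^6*t - g^6 - g^5*t + 6*g^5 + 45*g^4*t^3 - 4*g^4*t^2 - 9*g^4*t - 11*g^4 + 45*g^3*t^3 + 24*g^3*t^2 + 69*g^3*t + 6*g^3 - 135*g^2*t^3 - 44*g^2*t^2 - 14*g^2*t - 225*g*t^3 + 24*g*t^2 - 90*t^3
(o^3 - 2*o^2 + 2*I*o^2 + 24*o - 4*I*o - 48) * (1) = o^3 - 2*o^2 + 2*I*o^2 + 24*o - 4*I*o - 48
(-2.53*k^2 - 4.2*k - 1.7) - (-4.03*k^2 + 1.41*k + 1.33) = 1.5*k^2 - 5.61*k - 3.03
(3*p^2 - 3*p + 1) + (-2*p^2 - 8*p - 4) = p^2 - 11*p - 3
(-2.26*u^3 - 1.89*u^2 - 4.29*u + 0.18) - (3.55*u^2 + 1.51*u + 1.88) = -2.26*u^3 - 5.44*u^2 - 5.8*u - 1.7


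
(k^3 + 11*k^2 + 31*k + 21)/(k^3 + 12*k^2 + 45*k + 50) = (k^3 + 11*k^2 + 31*k + 21)/(k^3 + 12*k^2 + 45*k + 50)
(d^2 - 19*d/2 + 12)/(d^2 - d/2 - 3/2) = (d - 8)/(d + 1)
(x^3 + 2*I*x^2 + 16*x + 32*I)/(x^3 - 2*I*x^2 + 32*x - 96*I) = (x^2 + 6*I*x - 8)/(x^2 + 2*I*x + 24)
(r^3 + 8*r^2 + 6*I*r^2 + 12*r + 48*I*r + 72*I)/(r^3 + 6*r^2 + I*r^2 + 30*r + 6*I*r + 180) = (r + 2)/(r - 5*I)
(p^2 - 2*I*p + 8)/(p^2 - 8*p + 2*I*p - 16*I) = (p - 4*I)/(p - 8)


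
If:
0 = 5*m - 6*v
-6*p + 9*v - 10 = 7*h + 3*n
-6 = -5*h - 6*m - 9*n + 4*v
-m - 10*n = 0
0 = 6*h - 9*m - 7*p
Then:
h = 15838/20795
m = 5160/4159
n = -516/4159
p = -19596/20795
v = 4300/4159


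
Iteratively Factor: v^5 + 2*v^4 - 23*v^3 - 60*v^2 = (v - 5)*(v^4 + 7*v^3 + 12*v^2) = v*(v - 5)*(v^3 + 7*v^2 + 12*v) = v*(v - 5)*(v + 3)*(v^2 + 4*v) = v^2*(v - 5)*(v + 3)*(v + 4)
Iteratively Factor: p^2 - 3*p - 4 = (p + 1)*(p - 4)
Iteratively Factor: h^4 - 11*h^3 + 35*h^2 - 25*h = (h)*(h^3 - 11*h^2 + 35*h - 25) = h*(h - 1)*(h^2 - 10*h + 25) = h*(h - 5)*(h - 1)*(h - 5)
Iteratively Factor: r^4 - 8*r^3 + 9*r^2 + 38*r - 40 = (r + 2)*(r^3 - 10*r^2 + 29*r - 20) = (r - 4)*(r + 2)*(r^2 - 6*r + 5) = (r - 5)*(r - 4)*(r + 2)*(r - 1)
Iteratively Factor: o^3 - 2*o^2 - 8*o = (o + 2)*(o^2 - 4*o) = o*(o + 2)*(o - 4)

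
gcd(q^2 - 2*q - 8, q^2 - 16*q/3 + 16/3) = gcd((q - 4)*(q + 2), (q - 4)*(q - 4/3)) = q - 4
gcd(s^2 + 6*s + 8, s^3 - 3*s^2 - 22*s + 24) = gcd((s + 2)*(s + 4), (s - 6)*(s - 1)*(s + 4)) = s + 4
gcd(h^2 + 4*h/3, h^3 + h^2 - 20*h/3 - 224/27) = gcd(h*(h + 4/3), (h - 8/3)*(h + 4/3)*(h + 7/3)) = h + 4/3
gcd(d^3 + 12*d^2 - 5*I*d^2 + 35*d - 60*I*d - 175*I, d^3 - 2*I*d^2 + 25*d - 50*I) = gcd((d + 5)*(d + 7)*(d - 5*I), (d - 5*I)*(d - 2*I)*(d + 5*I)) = d - 5*I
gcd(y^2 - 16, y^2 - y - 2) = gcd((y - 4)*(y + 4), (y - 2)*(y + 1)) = 1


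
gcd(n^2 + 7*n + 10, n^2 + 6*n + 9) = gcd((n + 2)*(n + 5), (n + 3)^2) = 1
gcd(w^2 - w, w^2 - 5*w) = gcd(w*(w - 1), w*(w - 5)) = w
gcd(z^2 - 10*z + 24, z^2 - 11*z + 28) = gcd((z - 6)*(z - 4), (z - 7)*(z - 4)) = z - 4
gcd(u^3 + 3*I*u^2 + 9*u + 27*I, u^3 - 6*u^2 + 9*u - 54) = u^2 + 9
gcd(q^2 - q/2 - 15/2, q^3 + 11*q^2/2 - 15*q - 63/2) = q - 3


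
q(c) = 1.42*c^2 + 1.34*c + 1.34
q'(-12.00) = -32.74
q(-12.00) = 189.74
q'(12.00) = 35.42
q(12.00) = 221.90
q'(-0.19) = 0.80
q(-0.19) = 1.14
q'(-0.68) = -0.59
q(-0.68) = 1.09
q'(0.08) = 1.57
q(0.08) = 1.46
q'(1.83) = 6.54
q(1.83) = 8.55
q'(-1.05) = -1.64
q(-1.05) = 1.50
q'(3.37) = 10.91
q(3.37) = 21.98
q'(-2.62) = -6.10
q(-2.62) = 7.58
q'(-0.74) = -0.76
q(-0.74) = 1.13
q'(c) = 2.84*c + 1.34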